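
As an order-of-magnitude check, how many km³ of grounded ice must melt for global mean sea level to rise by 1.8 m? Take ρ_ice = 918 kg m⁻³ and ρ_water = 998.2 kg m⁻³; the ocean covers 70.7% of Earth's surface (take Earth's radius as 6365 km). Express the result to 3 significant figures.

≈ 7.04×10^5 km³

Required water volume = Δh × A = 1.8 m × 3.60×10^14 m² = 6.479×10^14 m³ = 6.479×10^5 km³.
Ice volume = water volume × ρ_w/ρ_ice = 6.479×10^5 × 998.2/918 = 7.04×10^5 km³.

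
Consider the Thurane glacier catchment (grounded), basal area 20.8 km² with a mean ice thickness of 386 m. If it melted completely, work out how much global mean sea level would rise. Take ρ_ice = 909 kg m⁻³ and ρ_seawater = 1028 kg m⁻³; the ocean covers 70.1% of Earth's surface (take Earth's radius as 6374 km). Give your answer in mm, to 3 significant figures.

≈ 0.0198 mm

Thurane: ice volume = 20.8 km² × 386 m = 8.029 km³; 8.029 × (909/1028) = 7.099 km³ of water.
Spread over 3.58×10^14 m² of ocean, Δh = 7.099×10^9 / 3.58×10^14 = 1.98×10^-5 m = 0.0198 mm.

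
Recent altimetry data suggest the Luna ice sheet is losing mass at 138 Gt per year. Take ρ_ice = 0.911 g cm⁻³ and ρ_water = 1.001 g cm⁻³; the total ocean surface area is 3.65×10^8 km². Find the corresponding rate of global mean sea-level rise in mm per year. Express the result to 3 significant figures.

ρ_w = 1.001 g cm⁻³ = 1001 kg m⁻³. Annual water volume added = 138 Gt / ρ_w = 1.380×10^14 kg / 1001 kg m⁻³ = 1.379×10^11 m³.
Δh per year = 1.379×10^11 / 3.65×10^14 = 3.78×10^-4 m = 0.378 mm.

≈ 0.378 mm/yr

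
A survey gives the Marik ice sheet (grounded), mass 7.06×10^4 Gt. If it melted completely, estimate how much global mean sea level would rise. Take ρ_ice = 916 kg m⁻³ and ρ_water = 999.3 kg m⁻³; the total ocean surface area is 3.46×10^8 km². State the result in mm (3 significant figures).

≈ 204 mm

Marik: 7.06×10^4 Gt = 7.060×10^16 kg; dividing by ρ_w = 999.3 kg m⁻³ gives 7.065×10^13 m³ of water.
Spread over 3.46×10^14 m² of ocean, Δh = 7.065×10^13 / 3.46×10^14 = 0.204 m = 204 mm.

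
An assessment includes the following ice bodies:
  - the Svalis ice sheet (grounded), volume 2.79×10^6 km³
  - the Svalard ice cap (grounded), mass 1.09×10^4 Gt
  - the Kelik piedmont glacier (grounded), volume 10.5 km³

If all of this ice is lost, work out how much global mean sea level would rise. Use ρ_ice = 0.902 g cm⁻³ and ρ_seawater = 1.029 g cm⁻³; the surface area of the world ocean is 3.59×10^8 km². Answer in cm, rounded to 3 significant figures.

Svalis: 2.79×10^6 km³ × (902/1029) = 2.446×10^6 km³ of water.
Svalard: 1.09×10^4 Gt = 1.090×10^16 kg; dividing by ρ_w = 1.029 g cm⁻³ = 1029 kg m⁻³ gives 1.059×10^13 m³ of water.
Kelik: 10.5 km³ × (902/1029) = 9.204 km³ of water.
Total added water ≈ 2.456×10^15 m³ over 3.59×10^14 m² → Δh = 6.84 m = 684 cm.

≈ 684 cm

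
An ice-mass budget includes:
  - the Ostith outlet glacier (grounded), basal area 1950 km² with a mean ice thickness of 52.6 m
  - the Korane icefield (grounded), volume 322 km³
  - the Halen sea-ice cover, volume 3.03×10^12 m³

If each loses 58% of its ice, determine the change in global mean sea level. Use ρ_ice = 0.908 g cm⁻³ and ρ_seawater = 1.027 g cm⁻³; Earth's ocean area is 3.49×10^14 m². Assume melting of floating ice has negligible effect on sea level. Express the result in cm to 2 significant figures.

≈ 0.062 cm

Ostith: ice volume = 1950 km² × 52.6 m = 102.6 km³; 0.58 × 102.6 × (908/1027) = 52.60 km³ of water.
Korane: 0.58 × 322 km³ × (908/1027) = 165.1 km³ of water.
The Halen sea-ice cover is floating and already displaces its own weight of water, so its melt adds essentially nothing to sea level.
Total added water ≈ 2.177×10^11 m³ over 3.49×10^14 m² → Δh = 6.24×10^-4 m = 0.062 cm.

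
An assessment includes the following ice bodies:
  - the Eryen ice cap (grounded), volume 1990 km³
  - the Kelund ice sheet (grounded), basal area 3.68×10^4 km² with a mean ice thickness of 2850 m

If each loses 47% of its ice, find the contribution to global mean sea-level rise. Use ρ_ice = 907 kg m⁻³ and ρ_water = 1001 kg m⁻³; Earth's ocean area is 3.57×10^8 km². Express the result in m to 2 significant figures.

≈ 0.13 m

Eryen: 0.47 × 1990 km³ × (907/1001) = 847.5 km³ of water.
Kelund: ice volume = 3.68×10^4 km² × 2850 m = 1.049×10^5 km³; 0.47 × 1.049×10^5 × (907/1001) = 4.466×10^4 km³ of water.
Total added water ≈ 4.551×10^13 m³ over 3.57×10^14 m² → Δh = 0.127 m.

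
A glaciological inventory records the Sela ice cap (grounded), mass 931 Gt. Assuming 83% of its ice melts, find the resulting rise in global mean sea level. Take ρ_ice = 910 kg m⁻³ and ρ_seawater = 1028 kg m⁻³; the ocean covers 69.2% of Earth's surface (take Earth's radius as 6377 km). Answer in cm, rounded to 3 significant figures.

Sela: 0.83 × 931 Gt = 7.727×10^14 kg; dividing by ρ_w = 1028 kg m⁻³ gives 7.517×10^11 m³ of water.
Spread over 3.54×10^14 m² of ocean, Δh = 7.517×10^11 / 3.54×10^14 = 2.13×10^-3 m = 0.213 cm.

≈ 0.213 cm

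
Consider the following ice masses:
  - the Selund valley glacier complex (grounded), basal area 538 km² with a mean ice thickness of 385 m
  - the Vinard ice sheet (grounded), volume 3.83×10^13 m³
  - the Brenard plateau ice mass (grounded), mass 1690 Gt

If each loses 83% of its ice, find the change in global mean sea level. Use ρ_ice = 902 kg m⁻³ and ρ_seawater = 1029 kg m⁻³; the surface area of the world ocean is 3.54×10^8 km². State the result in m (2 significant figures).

Selund: ice volume = 538 km² × 385 m = 207.1 km³; 0.83 × 207.1 × (902/1029) = 150.7 km³ of water.
Vinard: 0.83 × 3.83×10^13 m³ × (902/1029) = 2.787×10^13 m³ of water.
Brenard: 0.83 × 1690 Gt = 1.403×10^15 kg; dividing by ρ_w = 1029 kg m⁻³ gives 1.363×10^12 m³ of water.
Total added water ≈ 2.938×10^13 m³ over 3.54×10^14 m² → Δh = 0.0830 m.

≈ 0.083 m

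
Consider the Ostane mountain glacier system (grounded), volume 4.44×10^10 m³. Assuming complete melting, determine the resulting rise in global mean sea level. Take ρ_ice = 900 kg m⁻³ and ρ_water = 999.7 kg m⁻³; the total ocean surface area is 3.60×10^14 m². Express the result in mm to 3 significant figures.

≈ 0.111 mm

Ostane: 4.44×10^10 m³ × (900/999.7) = 3.997×10^10 m³ of water.
Spread over 3.60×10^14 m² of ocean, Δh = 3.997×10^10 / 3.60×10^14 = 1.11×10^-4 m = 0.111 mm.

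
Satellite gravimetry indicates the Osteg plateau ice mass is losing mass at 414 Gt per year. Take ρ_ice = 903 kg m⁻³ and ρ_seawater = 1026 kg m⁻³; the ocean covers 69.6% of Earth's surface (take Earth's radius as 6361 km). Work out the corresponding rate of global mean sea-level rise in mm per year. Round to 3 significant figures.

≈ 1.14 mm/yr

ρ_w = 1026 kg m⁻³. Annual water volume added = 414 Gt / ρ_w = 4.140×10^14 kg / 1026 kg m⁻³ = 4.035×10^11 m³.
Δh per year = 4.035×10^11 / 3.54×10^14 = 1.14×10^-3 m = 1.14 mm.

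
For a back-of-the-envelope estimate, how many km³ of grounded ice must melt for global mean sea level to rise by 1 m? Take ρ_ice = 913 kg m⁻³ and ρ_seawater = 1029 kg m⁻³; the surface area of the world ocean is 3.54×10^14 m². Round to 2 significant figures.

≈ 4.0×10^5 km³

Required water volume = Δh × A = 1 m × 3.54×10^14 m² = 3.540×10^14 m³ = 3.540×10^5 km³.
Ice volume = water volume × ρ_w/ρ_ice = 3.540×10^5 × 1029/913 = 4.0×10^5 km³.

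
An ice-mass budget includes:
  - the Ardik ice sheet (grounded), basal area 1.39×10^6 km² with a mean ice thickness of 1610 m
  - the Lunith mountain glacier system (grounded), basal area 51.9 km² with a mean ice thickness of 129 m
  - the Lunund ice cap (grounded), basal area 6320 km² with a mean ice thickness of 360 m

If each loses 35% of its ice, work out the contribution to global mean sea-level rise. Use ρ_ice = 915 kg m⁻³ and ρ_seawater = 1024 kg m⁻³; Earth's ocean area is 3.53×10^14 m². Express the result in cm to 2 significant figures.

≈ 200 cm

Ardik: ice volume = 1.39×10^6 km² × 1610 m = 2.238×10^6 km³; 0.35 × 2.238×10^6 × (915/1024) = 6.999×10^5 km³ of water.
Lunith: ice volume = 51.9 km² × 129 m = 6.695 km³; 0.35 × 6.695 × (915/1024) = 2.094 km³ of water.
Lunund: ice volume = 6320 km² × 360 m = 2275 km³; 0.35 × 2275 × (915/1024) = 711.6 km³ of water.
Total added water ≈ 7.006×10^14 m³ over 3.53×10^14 m² → Δh = 1.98 m = 200 cm.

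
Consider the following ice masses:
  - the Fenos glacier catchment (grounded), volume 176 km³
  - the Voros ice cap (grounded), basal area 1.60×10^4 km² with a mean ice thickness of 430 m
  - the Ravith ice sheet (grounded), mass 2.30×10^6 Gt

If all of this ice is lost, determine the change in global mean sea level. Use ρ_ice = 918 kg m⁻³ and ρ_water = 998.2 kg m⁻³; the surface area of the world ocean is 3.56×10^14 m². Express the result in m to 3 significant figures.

Fenos: 176 km³ × (918/998.2) = 161.9 km³ of water.
Voros: ice volume = 1.60×10^4 km² × 430 m = 6880 km³; 6880 × (918/998.2) = 6327 km³ of water.
Ravith: 2.30×10^6 Gt = 2.300×10^18 kg; dividing by ρ_w = 998.2 kg m⁻³ gives 2.304×10^15 m³ of water.
Total added water ≈ 2.311×10^15 m³ over 3.56×10^14 m² → Δh = 6.49 m.

≈ 6.49 m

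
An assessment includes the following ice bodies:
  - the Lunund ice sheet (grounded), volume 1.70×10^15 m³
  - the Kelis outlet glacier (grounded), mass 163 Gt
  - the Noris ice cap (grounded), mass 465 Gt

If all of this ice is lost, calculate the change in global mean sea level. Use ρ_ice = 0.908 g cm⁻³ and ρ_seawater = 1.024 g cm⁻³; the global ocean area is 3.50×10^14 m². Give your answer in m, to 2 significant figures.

Lunund: 1.70×10^15 m³ × (908/1024) = 1.507×10^15 m³ of water.
Kelis: 163 Gt = 1.630×10^14 kg; dividing by ρ_w = 1.024 g cm⁻³ = 1024 kg m⁻³ gives 1.592×10^11 m³ of water.
Noris: 465 Gt = 4.650×10^14 kg; dividing by ρ_w = 1024 kg m⁻³ gives 4.541×10^11 m³ of water.
Total added water ≈ 1.508×10^15 m³ over 3.50×10^14 m² → Δh = 4.31 m.

≈ 4.3 m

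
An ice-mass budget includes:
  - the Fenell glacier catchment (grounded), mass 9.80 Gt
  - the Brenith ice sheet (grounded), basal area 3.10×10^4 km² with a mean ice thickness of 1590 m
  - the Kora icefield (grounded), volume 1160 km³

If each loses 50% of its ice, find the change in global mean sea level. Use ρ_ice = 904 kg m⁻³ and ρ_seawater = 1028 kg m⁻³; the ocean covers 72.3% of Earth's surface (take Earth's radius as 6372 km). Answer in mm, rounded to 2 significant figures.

≈ 60 mm

Fenell: 0.5 × 9.80 Gt = 4.900×10^12 kg; dividing by ρ_w = 1028 kg m⁻³ gives 4.767×10^9 m³ of water.
Brenith: ice volume = 3.10×10^4 km² × 1590 m = 4.929×10^4 km³; 0.5 × 4.929×10^4 × (904/1028) = 2.167×10^4 km³ of water.
Kora: 0.5 × 1160 km³ × (904/1028) = 510.0 km³ of water.
Total added water ≈ 2.219×10^13 m³ over 3.69×10^14 m² → Δh = 0.0601 m = 60 mm.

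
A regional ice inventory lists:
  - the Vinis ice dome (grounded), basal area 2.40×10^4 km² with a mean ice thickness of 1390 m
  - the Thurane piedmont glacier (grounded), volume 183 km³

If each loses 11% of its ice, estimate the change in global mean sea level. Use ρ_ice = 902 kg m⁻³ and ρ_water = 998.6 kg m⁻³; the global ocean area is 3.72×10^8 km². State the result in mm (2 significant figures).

Vinis: ice volume = 2.40×10^4 km² × 1390 m = 3.336×10^4 km³; 0.11 × 3.336×10^4 × (902/998.6) = 3315 km³ of water.
Thurane: 0.11 × 183 km³ × (902/998.6) = 18.18 km³ of water.
Total added water ≈ 3.333×10^12 m³ over 3.72×10^14 m² → Δh = 8.96×10^-3 m = 9.0 mm.

≈ 9.0 mm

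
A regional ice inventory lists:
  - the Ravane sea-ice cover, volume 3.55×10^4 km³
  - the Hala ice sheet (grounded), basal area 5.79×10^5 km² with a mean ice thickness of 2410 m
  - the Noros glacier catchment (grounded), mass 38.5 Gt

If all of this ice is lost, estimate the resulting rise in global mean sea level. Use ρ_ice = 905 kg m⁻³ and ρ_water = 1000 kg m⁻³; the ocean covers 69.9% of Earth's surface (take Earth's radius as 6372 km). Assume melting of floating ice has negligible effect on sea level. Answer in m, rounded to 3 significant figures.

≈ 3.54 m

The Ravane sea-ice cover is floating and already displaces its own weight of water, so its melt adds essentially nothing to sea level.
Hala: ice volume = 5.79×10^5 km² × 2410 m = 1.395×10^6 km³; 1.395×10^6 × (905/1000) = 1.263×10^6 km³ of water.
Noros: 38.5 Gt = 3.850×10^13 kg; dividing by ρ_w = 1000 kg m⁻³ gives 3.850×10^10 m³ of water.
Total added water ≈ 1.263×10^15 m³ over 3.57×10^14 m² → Δh = 3.54 m.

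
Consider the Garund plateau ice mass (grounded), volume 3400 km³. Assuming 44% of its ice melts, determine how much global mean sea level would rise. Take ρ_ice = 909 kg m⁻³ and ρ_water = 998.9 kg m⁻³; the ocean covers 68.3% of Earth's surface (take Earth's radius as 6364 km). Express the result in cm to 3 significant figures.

Garund: 0.44 × 3400 km³ × (909/998.9) = 1361 km³ of water.
Spread over 3.48×10^14 m² of ocean, Δh = 1.361×10^12 / 3.48×10^14 = 3.92×10^-3 m = 0.392 cm.

≈ 0.392 cm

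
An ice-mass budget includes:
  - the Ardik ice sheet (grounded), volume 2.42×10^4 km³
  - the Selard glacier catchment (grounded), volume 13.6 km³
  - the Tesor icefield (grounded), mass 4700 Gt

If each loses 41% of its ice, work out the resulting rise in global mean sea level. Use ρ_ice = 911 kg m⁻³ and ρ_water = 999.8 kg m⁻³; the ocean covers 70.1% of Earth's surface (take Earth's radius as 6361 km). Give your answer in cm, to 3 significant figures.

Ardik: 0.41 × 2.42×10^4 km³ × (911/999.8) = 9041 km³ of water.
Selard: 0.41 × 13.6 km³ × (911/999.8) = 5.081 km³ of water.
Tesor: 0.41 × 4700 Gt = 1.927×10^15 kg; dividing by ρ_w = 999.8 kg m⁻³ gives 1.927×10^12 m³ of water.
Total added water ≈ 1.097×10^13 m³ over 3.56×10^14 m² → Δh = 0.0308 m = 3.08 cm.

≈ 3.08 cm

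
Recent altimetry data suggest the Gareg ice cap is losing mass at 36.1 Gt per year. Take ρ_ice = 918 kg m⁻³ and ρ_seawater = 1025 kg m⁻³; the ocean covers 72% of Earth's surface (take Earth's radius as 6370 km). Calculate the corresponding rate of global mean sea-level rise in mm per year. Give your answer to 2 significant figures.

ρ_w = 1025 kg m⁻³. Annual water volume added = 36.1 Gt / ρ_w = 3.610×10^13 kg / 1025 kg m⁻³ = 3.522×10^10 m³.
Δh per year = 3.522×10^10 / 3.67×10^14 = 9.59×10^-5 m = 0.096 mm.

≈ 0.096 mm/yr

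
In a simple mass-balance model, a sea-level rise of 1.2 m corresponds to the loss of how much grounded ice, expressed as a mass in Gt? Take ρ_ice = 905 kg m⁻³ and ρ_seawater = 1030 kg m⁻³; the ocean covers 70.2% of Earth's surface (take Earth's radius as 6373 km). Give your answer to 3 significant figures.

≈ 4.43×10^5 Gt

Required water volume = Δh × A = 1.2 m × 3.58×10^14 m² = 4.299×10^14 m³.
ρ_w = 1030 kg m⁻³, so the mass of water = 4.299×10^14 m³ × 1030 kg m⁻³ = 4.428×10^17 kg = 4.43×10^5 Gt (and the same mass of ice, by conservation).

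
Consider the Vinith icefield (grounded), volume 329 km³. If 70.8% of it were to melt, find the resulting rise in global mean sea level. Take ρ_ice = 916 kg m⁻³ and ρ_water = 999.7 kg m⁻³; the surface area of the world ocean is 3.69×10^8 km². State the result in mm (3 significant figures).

≈ 0.578 mm

Vinith: 0.708 × 329 km³ × (916/999.7) = 213.4 km³ of water.
Spread over 3.69×10^14 m² of ocean, Δh = 2.134×10^11 / 3.69×10^14 = 5.78×10^-4 m = 0.578 mm.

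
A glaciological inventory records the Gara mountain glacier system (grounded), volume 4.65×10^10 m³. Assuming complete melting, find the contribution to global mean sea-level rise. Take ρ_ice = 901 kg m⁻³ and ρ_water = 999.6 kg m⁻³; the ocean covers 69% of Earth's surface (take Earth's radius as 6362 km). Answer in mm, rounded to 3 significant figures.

≈ 0.119 mm

Gara: 4.65×10^10 m³ × (901/999.6) = 4.191×10^10 m³ of water.
Spread over 3.51×10^14 m² of ocean, Δh = 4.191×10^10 / 3.51×10^14 = 1.19×10^-4 m = 0.119 mm.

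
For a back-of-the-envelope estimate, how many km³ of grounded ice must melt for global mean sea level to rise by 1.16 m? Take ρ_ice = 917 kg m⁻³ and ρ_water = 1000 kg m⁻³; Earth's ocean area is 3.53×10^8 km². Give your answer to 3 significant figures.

≈ 4.47×10^5 km³

Required water volume = Δh × A = 1.16 m × 3.53×10^14 m² = 4.095×10^14 m³ = 4.095×10^5 km³.
Ice volume = water volume × ρ_w/ρ_ice = 4.095×10^5 × 1000/917 = 4.47×10^5 km³.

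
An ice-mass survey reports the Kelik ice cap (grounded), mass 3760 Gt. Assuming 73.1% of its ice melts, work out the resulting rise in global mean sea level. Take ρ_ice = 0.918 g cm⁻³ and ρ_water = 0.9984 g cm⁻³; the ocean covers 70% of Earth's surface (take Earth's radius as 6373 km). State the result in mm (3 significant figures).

≈ 7.71 mm

Kelik: 0.731 × 3760 Gt = 2.749×10^15 kg; dividing by ρ_w = 0.9984 g cm⁻³ = 998.4 kg m⁻³ gives 2.753×10^12 m³ of water.
Spread over 3.57×10^14 m² of ocean, Δh = 2.753×10^12 / 3.57×10^14 = 7.71×10^-3 m = 7.71 mm.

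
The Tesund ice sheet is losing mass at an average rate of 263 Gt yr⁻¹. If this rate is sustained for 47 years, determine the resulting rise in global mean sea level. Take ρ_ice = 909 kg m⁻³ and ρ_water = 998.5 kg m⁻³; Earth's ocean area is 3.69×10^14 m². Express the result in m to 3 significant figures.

Total mass lost = 263 Gt/yr × 47 yr = 1.236×10^4 Gt = 1.236×10^16 kg.
ρ_w = 998.5 kg m⁻³, so water volume = 1.236×10^16 / 998.5 = 1.238×10^13 m³.
Δh = 1.238×10^13 / 3.69×10^14 = 0.0335 m.

≈ 0.0335 m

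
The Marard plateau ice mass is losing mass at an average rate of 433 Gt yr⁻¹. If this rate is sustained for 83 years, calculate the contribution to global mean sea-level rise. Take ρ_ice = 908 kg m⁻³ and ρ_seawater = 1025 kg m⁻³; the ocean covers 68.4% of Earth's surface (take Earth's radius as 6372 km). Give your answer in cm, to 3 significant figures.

≈ 10.0 cm

Total mass lost = 433 Gt/yr × 83 yr = 3.594×10^4 Gt = 3.594×10^16 kg.
ρ_w = 1025 kg m⁻³, so water volume = 3.594×10^16 / 1025 = 3.506×10^13 m³.
Δh = 3.506×10^13 / 3.49×10^14 = 0.100 m = 10.0 cm.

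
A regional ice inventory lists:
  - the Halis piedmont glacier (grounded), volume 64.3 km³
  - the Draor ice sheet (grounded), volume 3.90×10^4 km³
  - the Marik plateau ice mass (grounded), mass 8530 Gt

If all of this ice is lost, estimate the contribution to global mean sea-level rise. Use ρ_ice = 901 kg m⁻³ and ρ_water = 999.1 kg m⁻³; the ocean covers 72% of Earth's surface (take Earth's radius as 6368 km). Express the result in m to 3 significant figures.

Halis: 64.3 km³ × (901/999.1) = 57.99 km³ of water.
Draor: 3.90×10^4 km³ × (901/999.1) = 3.517×10^4 km³ of water.
Marik: 8530 Gt = 8.530×10^15 kg; dividing by ρ_w = 999.1 kg m⁻³ gives 8.538×10^12 m³ of water.
Total added water ≈ 4.377×10^13 m³ over 3.67×10^14 m² → Δh = 0.119 m.

≈ 0.119 m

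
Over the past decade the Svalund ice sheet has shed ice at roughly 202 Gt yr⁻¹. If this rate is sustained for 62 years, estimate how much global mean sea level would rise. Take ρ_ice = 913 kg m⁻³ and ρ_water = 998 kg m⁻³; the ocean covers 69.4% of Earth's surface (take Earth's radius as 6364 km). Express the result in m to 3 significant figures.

Total mass lost = 202 Gt/yr × 62 yr = 1.252×10^4 Gt = 1.252×10^16 kg.
ρ_w = 998 kg m⁻³, so water volume = 1.252×10^16 / 998 = 1.255×10^13 m³.
Δh = 1.255×10^13 / 3.53×10^14 = 0.0355 m.

≈ 0.0355 m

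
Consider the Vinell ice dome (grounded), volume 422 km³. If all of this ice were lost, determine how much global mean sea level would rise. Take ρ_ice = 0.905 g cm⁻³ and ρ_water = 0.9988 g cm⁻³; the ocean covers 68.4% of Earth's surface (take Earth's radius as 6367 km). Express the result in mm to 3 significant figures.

Vinell: 422 km³ × (905/998.8) = 382.4 km³ of water.
Spread over 3.48×10^14 m² of ocean, Δh = 3.824×10^11 / 3.48×10^14 = 1.10×10^-3 m = 1.10 mm.

≈ 1.10 mm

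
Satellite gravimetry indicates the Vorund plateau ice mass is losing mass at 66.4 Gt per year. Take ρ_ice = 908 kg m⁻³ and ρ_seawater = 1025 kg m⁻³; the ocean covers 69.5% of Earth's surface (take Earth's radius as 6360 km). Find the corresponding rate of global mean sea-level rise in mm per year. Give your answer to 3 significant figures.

ρ_w = 1025 kg m⁻³. Annual water volume added = 66.4 Gt / ρ_w = 6.640×10^13 kg / 1025 kg m⁻³ = 6.478×10^10 m³.
Δh per year = 6.478×10^10 / 3.53×10^14 = 1.83×10^-4 m = 0.183 mm.

≈ 0.183 mm/yr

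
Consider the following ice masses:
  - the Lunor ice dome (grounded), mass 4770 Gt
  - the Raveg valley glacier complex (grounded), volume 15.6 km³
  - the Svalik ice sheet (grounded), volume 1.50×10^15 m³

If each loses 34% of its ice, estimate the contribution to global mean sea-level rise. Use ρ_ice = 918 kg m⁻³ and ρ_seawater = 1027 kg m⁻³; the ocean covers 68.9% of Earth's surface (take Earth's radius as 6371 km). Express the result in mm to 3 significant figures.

Lunor: 0.34 × 4770 Gt = 1.622×10^15 kg; dividing by ρ_w = 1027 kg m⁻³ gives 1.579×10^12 m³ of water.
Raveg: 0.34 × 15.6 km³ × (918/1027) = 4.741 km³ of water.
Svalik: 0.34 × 1.50×10^15 m³ × (918/1027) = 4.559×10^14 m³ of water.
Total added water ≈ 4.575×10^14 m³ over 3.51×10^14 m² → Δh = 1.30 m = 1300 mm.

≈ 1300 mm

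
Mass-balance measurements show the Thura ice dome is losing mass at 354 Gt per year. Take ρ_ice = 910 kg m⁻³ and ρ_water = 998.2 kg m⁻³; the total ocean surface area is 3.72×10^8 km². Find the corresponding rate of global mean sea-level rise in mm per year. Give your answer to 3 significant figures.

ρ_w = 998.2 kg m⁻³. Annual water volume added = 354 Gt / ρ_w = 3.540×10^14 kg / 998.2 kg m⁻³ = 3.546×10^11 m³.
Δh per year = 3.546×10^11 / 3.72×10^14 = 9.53×10^-4 m = 0.953 mm.

≈ 0.953 mm/yr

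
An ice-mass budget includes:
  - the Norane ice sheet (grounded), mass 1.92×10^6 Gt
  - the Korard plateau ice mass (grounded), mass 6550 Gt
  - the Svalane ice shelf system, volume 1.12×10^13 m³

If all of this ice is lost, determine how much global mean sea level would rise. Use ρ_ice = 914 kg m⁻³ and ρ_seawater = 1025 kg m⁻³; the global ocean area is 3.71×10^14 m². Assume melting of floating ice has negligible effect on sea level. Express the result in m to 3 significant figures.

Norane: 1.92×10^6 Gt = 1.920×10^18 kg; dividing by ρ_w = 1025 kg m⁻³ gives 1.873×10^15 m³ of water.
Korard: 6550 Gt = 6.550×10^15 kg; dividing by ρ_w = 1025 kg m⁻³ gives 6.390×10^12 m³ of water.
The Svalane ice shelf system is floating and already displaces its own weight of water, so its melt adds essentially nothing to sea level.
Total added water ≈ 1.880×10^15 m³ over 3.71×10^14 m² → Δh = 5.07 m.

≈ 5.07 m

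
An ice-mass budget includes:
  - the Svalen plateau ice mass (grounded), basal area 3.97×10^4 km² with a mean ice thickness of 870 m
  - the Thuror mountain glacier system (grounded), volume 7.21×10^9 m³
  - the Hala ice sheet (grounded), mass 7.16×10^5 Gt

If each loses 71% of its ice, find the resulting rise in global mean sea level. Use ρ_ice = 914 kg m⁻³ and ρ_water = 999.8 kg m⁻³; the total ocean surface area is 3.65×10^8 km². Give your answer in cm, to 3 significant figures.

Svalen: ice volume = 3.97×10^4 km² × 870 m = 3.454×10^4 km³; 0.71 × 3.454×10^4 × (914/999.8) = 2.242×10^4 km³ of water.
Thuror: 0.71 × 7.21×10^9 m³ × (914/999.8) = 4.680×10^9 m³ of water.
Hala: 0.71 × 7.16×10^5 Gt = 5.084×10^17 kg; dividing by ρ_w = 999.8 kg m⁻³ gives 5.085×10^14 m³ of water.
Total added water ≈ 5.309×10^14 m³ over 3.65×10^14 m² → Δh = 1.45 m = 145 cm.

≈ 145 cm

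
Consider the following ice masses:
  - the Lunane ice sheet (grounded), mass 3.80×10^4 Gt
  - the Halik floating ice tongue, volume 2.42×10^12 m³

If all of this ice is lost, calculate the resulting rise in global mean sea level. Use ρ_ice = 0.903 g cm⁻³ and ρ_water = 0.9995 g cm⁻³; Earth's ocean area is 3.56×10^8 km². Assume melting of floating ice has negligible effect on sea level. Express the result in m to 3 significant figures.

≈ 0.107 m

Lunane: 3.80×10^4 Gt = 3.800×10^16 kg; dividing by ρ_w = 0.9995 g cm⁻³ = 999.5 kg m⁻³ gives 3.802×10^13 m³ of water.
The Halik floating ice tongue is floating and already displaces its own weight of water, so its melt adds essentially nothing to sea level.
Total added water ≈ 3.802×10^13 m³ over 3.56×10^14 m² → Δh = 0.107 m.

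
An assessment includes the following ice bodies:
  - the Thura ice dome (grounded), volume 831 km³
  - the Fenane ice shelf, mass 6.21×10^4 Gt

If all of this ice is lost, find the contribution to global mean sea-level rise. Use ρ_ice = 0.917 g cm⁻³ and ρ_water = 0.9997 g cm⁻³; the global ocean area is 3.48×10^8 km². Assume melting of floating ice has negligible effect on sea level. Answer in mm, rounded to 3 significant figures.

Thura: 831 km³ × (917/999.7) = 762.3 km³ of water.
The Fenane ice shelf is floating and already displaces its own weight of water, so its melt adds essentially nothing to sea level.
Total added water ≈ 7.623×10^11 m³ over 3.48×10^14 m² → Δh = 2.19×10^-3 m = 2.19 mm.

≈ 2.19 mm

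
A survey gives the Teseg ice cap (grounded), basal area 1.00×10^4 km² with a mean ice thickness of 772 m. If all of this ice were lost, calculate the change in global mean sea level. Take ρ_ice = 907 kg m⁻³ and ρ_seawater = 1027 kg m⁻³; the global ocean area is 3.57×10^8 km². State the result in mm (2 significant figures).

Teseg: ice volume = 1.00×10^4 km² × 772 m = 7720 km³; 7720 × (907/1027) = 6818 km³ of water.
Spread over 3.57×10^14 m² of ocean, Δh = 6.818×10^12 / 3.57×10^14 = 0.0191 m = 19 mm.

≈ 19 mm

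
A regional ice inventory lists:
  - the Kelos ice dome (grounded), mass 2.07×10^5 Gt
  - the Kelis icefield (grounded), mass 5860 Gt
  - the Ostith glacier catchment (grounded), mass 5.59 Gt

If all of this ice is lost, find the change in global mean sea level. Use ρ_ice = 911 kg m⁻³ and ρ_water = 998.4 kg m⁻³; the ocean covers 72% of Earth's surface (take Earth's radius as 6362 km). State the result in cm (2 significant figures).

Kelos: 2.07×10^5 Gt = 2.070×10^17 kg; dividing by ρ_w = 998.4 kg m⁻³ gives 2.073×10^14 m³ of water.
Kelis: 5860 Gt = 5.860×10^15 kg; dividing by ρ_w = 998.4 kg m⁻³ gives 5.869×10^12 m³ of water.
Ostith: 5.59 Gt = 5.590×10^12 kg; dividing by ρ_w = 998.4 kg m⁻³ gives 5.599×10^9 m³ of water.
Total added water ≈ 2.132×10^14 m³ over 3.66×10^14 m² → Δh = 0.582 m = 58 cm.

≈ 58 cm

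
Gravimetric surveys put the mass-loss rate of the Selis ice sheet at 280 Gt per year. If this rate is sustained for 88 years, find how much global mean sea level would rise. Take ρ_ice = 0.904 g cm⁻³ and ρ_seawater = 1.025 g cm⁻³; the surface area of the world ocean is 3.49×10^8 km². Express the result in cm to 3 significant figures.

Total mass lost = 280 Gt/yr × 88 yr = 2.464×10^4 Gt = 2.464×10^16 kg.
ρ_w = 1.025 g cm⁻³ = 1025 kg m⁻³, so water volume = 2.464×10^16 / 1025 = 2.404×10^13 m³.
Δh = 2.404×10^13 / 3.49×10^14 = 0.0689 m = 6.89 cm.

≈ 6.89 cm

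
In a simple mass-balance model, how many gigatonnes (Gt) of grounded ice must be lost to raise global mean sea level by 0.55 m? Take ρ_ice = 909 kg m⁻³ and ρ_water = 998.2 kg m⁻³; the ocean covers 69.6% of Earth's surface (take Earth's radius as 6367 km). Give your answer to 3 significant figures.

Required water volume = Δh × A = 0.55 m × 3.55×10^14 m² = 1.950×10^14 m³.
ρ_w = 998.2 kg m⁻³, so the mass of water = 1.950×10^14 m³ × 998.2 kg m⁻³ = 1.947×10^17 kg = 1.95×10^5 Gt (and the same mass of ice, by conservation).

≈ 1.95×10^5 Gt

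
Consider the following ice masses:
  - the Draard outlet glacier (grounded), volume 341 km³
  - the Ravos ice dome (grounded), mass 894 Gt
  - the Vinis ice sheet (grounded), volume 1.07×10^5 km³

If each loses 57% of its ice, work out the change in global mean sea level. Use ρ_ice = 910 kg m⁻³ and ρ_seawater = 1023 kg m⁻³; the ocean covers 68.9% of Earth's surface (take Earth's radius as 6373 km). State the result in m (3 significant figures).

Draard: 0.57 × 341 km³ × (910/1023) = 172.9 km³ of water.
Ravos: 0.57 × 894 Gt = 5.096×10^14 kg; dividing by ρ_w = 1023 kg m⁻³ gives 4.981×10^11 m³ of water.
Vinis: 0.57 × 1.07×10^5 km³ × (910/1023) = 5.425×10^4 km³ of water.
Total added water ≈ 5.492×10^13 m³ over 3.52×10^14 m² → Δh = 0.156 m.

≈ 0.156 m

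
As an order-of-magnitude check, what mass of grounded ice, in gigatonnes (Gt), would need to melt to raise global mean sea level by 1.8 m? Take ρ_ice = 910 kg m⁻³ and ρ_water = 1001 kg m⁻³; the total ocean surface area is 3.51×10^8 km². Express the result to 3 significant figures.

≈ 6.32×10^5 Gt

Required water volume = Δh × A = 1.8 m × 3.51×10^14 m² = 6.318×10^14 m³.
ρ_w = 1001 kg m⁻³, so the mass of water = 6.318×10^14 m³ × 1001 kg m⁻³ = 6.324×10^17 kg = 6.32×10^5 Gt (and the same mass of ice, by conservation).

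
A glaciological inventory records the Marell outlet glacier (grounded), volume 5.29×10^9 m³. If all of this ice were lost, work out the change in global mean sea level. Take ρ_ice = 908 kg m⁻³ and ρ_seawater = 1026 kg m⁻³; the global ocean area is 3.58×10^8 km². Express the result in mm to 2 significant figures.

Marell: 5.29×10^9 m³ × (908/1026) = 4.682×10^9 m³ of water.
Spread over 3.58×10^14 m² of ocean, Δh = 4.682×10^9 / 3.58×10^14 = 1.31×10^-5 m = 0.013 mm.

≈ 0.013 mm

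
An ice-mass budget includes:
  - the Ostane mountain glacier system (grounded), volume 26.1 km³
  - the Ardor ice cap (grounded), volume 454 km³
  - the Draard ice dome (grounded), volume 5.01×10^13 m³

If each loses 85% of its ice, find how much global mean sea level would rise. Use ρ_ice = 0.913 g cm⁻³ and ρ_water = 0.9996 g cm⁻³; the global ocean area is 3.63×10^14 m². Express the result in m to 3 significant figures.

Ostane: 0.85 × 26.1 km³ × (913/999.6) = 20.26 km³ of water.
Ardor: 0.85 × 454 km³ × (913/999.6) = 352.5 km³ of water.
Draard: 0.85 × 5.01×10^13 m³ × (913/999.6) = 3.890×10^13 m³ of water.
Total added water ≈ 3.927×10^13 m³ over 3.63×10^14 m² → Δh = 0.108 m.

≈ 0.108 m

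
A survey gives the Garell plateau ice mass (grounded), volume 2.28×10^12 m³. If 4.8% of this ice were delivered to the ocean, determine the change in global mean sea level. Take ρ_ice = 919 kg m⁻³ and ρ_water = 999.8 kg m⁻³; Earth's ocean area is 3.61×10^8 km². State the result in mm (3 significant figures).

≈ 0.279 mm

Garell: 0.048 × 2.28×10^12 m³ × (919/999.8) = 1.006×10^11 m³ of water.
Spread over 3.61×10^14 m² of ocean, Δh = 1.006×10^11 / 3.61×10^14 = 2.79×10^-4 m = 0.279 mm.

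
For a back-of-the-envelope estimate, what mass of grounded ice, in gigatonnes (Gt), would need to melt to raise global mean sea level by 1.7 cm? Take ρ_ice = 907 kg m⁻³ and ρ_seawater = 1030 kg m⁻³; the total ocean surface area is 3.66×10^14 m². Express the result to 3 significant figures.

Required water volume = Δh × A = 0.017 m × 3.66×10^14 m² = 6.222×10^12 m³.
ρ_w = 1030 kg m⁻³, so the mass of water = 6.222×10^12 m³ × 1030 kg m⁻³ = 6.409×10^15 kg = 6410 Gt (and the same mass of ice, by conservation).

≈ 6410 Gt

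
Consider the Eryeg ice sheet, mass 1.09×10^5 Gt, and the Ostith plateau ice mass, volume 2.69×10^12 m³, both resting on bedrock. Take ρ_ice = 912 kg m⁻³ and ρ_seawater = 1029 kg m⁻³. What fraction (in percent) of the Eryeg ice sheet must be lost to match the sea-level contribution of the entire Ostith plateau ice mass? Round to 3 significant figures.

≈ 2.25 %

Equal sea-level rise means equal mass of meltwater, i.e. equal mass of ice lost.
Ice mass of Ostith: 2.453×10^15 kg; ice mass of Eryeg: 1.090×10^17 kg.
Fraction required = 2.453×10^15 / 1.090×10^17 = 0.0225 → 2.25 %.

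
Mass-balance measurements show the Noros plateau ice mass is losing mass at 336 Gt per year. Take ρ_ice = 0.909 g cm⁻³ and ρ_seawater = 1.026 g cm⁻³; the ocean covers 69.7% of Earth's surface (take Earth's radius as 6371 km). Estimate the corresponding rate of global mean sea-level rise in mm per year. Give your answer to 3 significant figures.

ρ_w = 1.026 g cm⁻³ = 1026 kg m⁻³. Annual water volume added = 336 Gt / ρ_w = 3.360×10^14 kg / 1026 kg m⁻³ = 3.275×10^11 m³.
Δh per year = 3.275×10^11 / 3.56×10^14 = 9.21×10^-4 m = 0.921 mm.

≈ 0.921 mm/yr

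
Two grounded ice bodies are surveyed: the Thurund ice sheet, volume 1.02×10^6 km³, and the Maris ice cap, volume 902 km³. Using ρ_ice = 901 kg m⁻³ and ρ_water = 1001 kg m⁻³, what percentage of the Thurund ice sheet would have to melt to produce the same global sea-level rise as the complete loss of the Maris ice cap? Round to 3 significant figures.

Equal sea-level rise means equal mass of meltwater, i.e. equal mass of ice lost.
Ice mass of Maris: 8.127×10^14 kg; ice mass of Thurund: 9.190×10^17 kg.
Fraction required = 8.127×10^14 / 9.190×10^17 = 8.84×10^-4 → 0.0884 %.

≈ 0.0884 %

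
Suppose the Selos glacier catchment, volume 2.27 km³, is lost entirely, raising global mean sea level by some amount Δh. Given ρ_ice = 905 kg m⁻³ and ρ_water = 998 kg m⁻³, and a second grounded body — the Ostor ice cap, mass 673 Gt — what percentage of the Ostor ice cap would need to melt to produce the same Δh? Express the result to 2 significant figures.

Equal sea-level rise means equal mass of meltwater, i.e. equal mass of ice lost.
Ice mass of Selos: 2.054×10^12 kg; ice mass of Ostor: 6.730×10^14 kg.
Fraction required = 2.054×10^12 / 6.730×10^14 = 3.05×10^-3 → 0.31 %.

≈ 0.31 %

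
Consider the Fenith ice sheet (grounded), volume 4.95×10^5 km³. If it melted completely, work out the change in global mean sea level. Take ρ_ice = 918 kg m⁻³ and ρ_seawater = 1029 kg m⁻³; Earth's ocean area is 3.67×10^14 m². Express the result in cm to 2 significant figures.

Fenith: 4.95×10^5 km³ × (918/1029) = 4.416×10^5 km³ of water.
Spread over 3.67×10^14 m² of ocean, Δh = 4.416×10^14 / 3.67×10^14 = 1.20 m = 120 cm.

≈ 120 cm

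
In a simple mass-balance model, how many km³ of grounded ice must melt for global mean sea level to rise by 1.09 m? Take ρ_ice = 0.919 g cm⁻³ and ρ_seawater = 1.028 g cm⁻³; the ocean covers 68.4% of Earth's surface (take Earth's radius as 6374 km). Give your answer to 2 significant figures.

Required water volume = Δh × A = 1.09 m × 3.49×10^14 m² = 3.806×10^14 m³ = 3.806×10^5 km³.
Ice volume = water volume × ρ_w/ρ_ice = 3.806×10^5 × 1028/919 = 4.3×10^5 km³.

≈ 4.3×10^5 km³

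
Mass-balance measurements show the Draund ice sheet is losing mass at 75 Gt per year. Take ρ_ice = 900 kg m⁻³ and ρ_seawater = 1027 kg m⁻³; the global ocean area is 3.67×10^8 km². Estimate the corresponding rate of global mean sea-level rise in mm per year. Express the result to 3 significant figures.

≈ 0.199 mm/yr

ρ_w = 1027 kg m⁻³. Annual water volume added = 75 Gt / ρ_w = 7.500×10^13 kg / 1027 kg m⁻³ = 7.303×10^10 m³.
Δh per year = 7.303×10^10 / 3.67×10^14 = 1.99×10^-4 m = 0.199 mm.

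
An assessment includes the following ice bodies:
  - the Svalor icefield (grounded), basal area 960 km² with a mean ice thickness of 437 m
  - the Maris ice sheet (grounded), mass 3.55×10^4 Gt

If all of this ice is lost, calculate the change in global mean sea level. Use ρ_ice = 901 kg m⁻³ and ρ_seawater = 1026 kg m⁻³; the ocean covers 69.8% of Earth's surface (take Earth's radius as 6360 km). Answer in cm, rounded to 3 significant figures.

Svalor: ice volume = 960 km² × 437 m = 419.5 km³; 419.5 × (901/1026) = 368.4 km³ of water.
Maris: 3.55×10^4 Gt = 3.550×10^16 kg; dividing by ρ_w = 1026 kg m⁻³ gives 3.460×10^13 m³ of water.
Total added water ≈ 3.497×10^13 m³ over 3.55×10^14 m² → Δh = 0.0986 m = 9.86 cm.

≈ 9.86 cm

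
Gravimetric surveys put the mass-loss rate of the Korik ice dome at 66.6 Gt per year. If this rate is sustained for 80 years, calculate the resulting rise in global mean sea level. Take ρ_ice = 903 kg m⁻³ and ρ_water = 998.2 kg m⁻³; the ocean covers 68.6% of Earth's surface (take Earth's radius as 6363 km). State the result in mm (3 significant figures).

Total mass lost = 66.6 Gt/yr × 80 yr = 5328 Gt = 5.328×10^15 kg.
ρ_w = 998.2 kg m⁻³, so water volume = 5.328×10^15 / 998.2 = 5.338×10^12 m³.
Δh = 5.338×10^12 / 3.49×10^14 = 0.0153 m = 15.3 mm.

≈ 15.3 mm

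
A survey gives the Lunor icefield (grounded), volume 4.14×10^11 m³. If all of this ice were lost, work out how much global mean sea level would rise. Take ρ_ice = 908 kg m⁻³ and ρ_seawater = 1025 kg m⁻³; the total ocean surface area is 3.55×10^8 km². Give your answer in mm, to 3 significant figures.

Lunor: 4.14×10^11 m³ × (908/1025) = 3.667×10^11 m³ of water.
Spread over 3.55×10^14 m² of ocean, Δh = 3.667×10^11 / 3.55×10^14 = 1.03×10^-3 m = 1.03 mm.

≈ 1.03 mm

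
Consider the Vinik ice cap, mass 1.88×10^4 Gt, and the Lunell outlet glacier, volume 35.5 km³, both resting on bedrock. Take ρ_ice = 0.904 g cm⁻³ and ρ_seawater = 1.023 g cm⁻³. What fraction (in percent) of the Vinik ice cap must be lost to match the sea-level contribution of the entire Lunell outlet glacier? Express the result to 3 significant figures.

≈ 0.171 %

Equal sea-level rise means equal mass of meltwater, i.e. equal mass of ice lost.
Ice mass of Lunell: 3.209×10^13 kg; ice mass of Vinik: 1.880×10^16 kg.
Fraction required = 3.209×10^13 / 1.880×10^16 = 1.71×10^-3 → 0.171 %.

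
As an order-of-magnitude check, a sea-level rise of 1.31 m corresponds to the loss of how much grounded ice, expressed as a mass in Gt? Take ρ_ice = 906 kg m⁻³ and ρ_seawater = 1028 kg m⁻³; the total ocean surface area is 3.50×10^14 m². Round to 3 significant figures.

≈ 4.71×10^5 Gt

Required water volume = Δh × A = 1.31 m × 3.50×10^14 m² = 4.585×10^14 m³.
ρ_w = 1028 kg m⁻³, so the mass of water = 4.585×10^14 m³ × 1028 kg m⁻³ = 4.713×10^17 kg = 4.71×10^5 Gt (and the same mass of ice, by conservation).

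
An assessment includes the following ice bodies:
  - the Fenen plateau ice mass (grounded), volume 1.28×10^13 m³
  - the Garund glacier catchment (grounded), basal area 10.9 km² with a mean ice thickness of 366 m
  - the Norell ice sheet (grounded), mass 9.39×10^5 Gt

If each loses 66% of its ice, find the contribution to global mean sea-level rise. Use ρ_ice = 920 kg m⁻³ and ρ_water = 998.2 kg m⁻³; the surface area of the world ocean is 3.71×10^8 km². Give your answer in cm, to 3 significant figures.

Fenen: 0.66 × 1.28×10^13 m³ × (920/998.2) = 7.786×10^12 m³ of water.
Garund: ice volume = 10.9 km² × 366 m = 3.989 km³; 0.66 × 3.989 × (920/998.2) = 2.427 km³ of water.
Norell: 0.66 × 9.39×10^5 Gt = 6.197×10^17 kg; dividing by ρ_w = 998.2 kg m⁻³ gives 6.209×10^14 m³ of water.
Total added water ≈ 6.286×10^14 m³ over 3.71×10^14 m² → Δh = 1.69 m = 169 cm.

≈ 169 cm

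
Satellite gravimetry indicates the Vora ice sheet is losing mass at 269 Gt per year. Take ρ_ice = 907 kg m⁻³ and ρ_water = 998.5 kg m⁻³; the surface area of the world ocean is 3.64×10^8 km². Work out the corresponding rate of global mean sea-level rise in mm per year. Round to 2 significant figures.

ρ_w = 998.5 kg m⁻³. Annual water volume added = 269 Gt / ρ_w = 2.690×10^14 kg / 998.5 kg m⁻³ = 2.694×10^11 m³.
Δh per year = 2.694×10^11 / 3.64×10^14 = 7.40×10^-4 m = 0.74 mm.

≈ 0.74 mm/yr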